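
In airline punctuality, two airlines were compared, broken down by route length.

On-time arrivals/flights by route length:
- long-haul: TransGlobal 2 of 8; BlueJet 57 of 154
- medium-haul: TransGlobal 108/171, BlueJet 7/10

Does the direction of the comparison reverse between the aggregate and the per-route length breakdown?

Long-haul: TransGlobal 2/8 = 25.0%, BlueJet 57/154 = 37.0% → BlueJet
Medium-haul: TransGlobal 108/171 = 63.2%, BlueJet 7/10 = 70.0% → BlueJet
Overall: TransGlobal 110/179 = 61.5%, BlueJet 64/164 = 39.0% → TransGlobal
BlueJet wins each route group but TransGlobal wins overall — the comparison reverses. BlueJet's flights skew toward long-haul, which has a lower base rate.

Yes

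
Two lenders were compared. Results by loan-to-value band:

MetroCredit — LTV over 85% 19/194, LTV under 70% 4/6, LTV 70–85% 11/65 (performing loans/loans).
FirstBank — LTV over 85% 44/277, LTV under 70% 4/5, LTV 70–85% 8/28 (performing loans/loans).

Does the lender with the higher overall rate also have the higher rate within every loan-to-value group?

Yes

LTV over 85%: MetroCredit 19/194 = 9.8%, FirstBank 44/277 = 15.9% → FirstBank
LTV under 70%: MetroCredit 4/6 = 66.7%, FirstBank 4/5 = 80.0% → FirstBank
LTV 70–85%: MetroCredit 11/65 = 16.9%, FirstBank 8/28 = 28.6% → FirstBank
Overall: MetroCredit 34/265 = 12.8%, FirstBank 56/310 = 18.1% → FirstBank
FirstBank wins overall and in every loan-to-value group — no reversal.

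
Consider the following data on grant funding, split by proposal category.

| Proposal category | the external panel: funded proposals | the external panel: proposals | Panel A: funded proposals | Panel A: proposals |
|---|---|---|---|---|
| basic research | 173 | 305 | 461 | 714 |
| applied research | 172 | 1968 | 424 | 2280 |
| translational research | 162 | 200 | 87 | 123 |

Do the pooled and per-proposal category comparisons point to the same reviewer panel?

Basic research: the external panel 173/305 = 56.7%, Panel A 461/714 = 64.6% → Panel A
Applied research: the external panel 172/1968 = 8.7%, Panel A 424/2280 = 18.6% → Panel A
Translational research: the external panel 162/200 = 81.0%, Panel A 87/123 = 70.7% → the external panel
Overall: the external panel 507/2473 = 20.5%, Panel A 972/3117 = 31.2% → Panel A
Neither sweeps: the external panel wins 1 of 3 groups, Panel A wins 2. Panel A wins overall but not every group — no Simpson reversal.

No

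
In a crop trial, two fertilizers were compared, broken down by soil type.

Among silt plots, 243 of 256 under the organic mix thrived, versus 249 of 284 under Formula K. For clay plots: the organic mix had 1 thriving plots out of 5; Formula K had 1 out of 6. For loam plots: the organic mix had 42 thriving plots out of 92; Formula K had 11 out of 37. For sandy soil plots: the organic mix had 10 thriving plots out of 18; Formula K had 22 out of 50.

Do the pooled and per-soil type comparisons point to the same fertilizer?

Silt: the organic mix 243/256 = 94.9%, Formula K 249/284 = 87.7% → the organic mix
Clay: the organic mix 1/5 = 20.0%, Formula K 1/6 = 16.7% → the organic mix
Loam: the organic mix 42/92 = 45.7%, Formula K 11/37 = 29.7% → the organic mix
Sandy soil: the organic mix 10/18 = 55.6%, Formula K 22/50 = 44.0% → the organic mix
Overall: the organic mix 296/371 = 79.8%, Formula K 283/377 = 75.1% → the organic mix
The organic mix wins overall and in every soil group — no reversal.

Yes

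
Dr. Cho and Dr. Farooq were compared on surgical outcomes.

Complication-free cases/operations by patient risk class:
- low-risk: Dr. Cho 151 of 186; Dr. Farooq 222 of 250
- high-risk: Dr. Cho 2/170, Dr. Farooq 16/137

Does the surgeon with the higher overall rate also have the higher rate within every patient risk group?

Yes

Low-risk: Dr. Cho 151/186 = 81.2%, Dr. Farooq 222/250 = 88.8% → Dr. Farooq
High-risk: Dr. Cho 2/170 = 1.2%, Dr. Farooq 16/137 = 11.7% → Dr. Farooq
Overall: Dr. Cho 153/356 = 43.0%, Dr. Farooq 238/387 = 61.5% → Dr. Farooq
Dr. Farooq wins overall and in every patient risk group — no reversal.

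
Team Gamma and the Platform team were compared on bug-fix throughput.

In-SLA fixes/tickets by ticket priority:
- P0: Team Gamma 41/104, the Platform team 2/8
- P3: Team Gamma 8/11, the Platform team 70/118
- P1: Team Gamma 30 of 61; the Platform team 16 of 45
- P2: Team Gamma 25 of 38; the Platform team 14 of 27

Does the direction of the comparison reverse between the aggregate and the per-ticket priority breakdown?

P0: Team Gamma 41/104 = 39.4%, the Platform team 2/8 = 25.0% → Team Gamma
P3: Team Gamma 8/11 = 72.7%, the Platform team 70/118 = 59.3% → Team Gamma
P1: Team Gamma 30/61 = 49.2%, the Platform team 16/45 = 35.6% → Team Gamma
P2: Team Gamma 25/38 = 65.8%, the Platform team 14/27 = 51.9% → Team Gamma
Overall: Team Gamma 104/214 = 48.6%, the Platform team 102/198 = 51.5% → the Platform team
Team Gamma wins each ticket group but the Platform team wins overall — the comparison reverses. Team Gamma's tickets skew toward P0, which has a lower base rate.

Yes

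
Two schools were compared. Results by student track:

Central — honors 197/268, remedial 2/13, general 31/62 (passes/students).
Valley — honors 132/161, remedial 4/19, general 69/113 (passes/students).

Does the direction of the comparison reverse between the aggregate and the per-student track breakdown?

No

Honors: Central 197/268 = 73.5%, Valley 132/161 = 82.0% → Valley
Remedial: Central 2/13 = 15.4%, Valley 4/19 = 21.1% → Valley
General: Central 31/62 = 50.0%, Valley 69/113 = 61.1% → Valley
Overall: Central 230/343 = 67.1%, Valley 205/293 = 70.0% → Valley
Valley wins overall and in every student group — no reversal.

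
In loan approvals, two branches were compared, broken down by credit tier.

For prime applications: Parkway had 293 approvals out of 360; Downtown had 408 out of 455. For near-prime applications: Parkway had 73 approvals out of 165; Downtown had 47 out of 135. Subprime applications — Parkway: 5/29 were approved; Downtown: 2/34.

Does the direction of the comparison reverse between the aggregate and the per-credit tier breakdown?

Prime: Parkway 293/360 = 81.4%, Downtown 408/455 = 89.7% → Downtown
Near-prime: Parkway 73/165 = 44.2%, Downtown 47/135 = 34.8% → Parkway
Subprime: Parkway 5/29 = 17.2%, Downtown 2/34 = 5.9% → Parkway
Overall: Parkway 371/554 = 67.0%, Downtown 457/624 = 73.2% → Downtown
Neither sweeps: Parkway wins 2 of 3 groups, Downtown wins 1. Downtown wins overall but not every group — no Simpson reversal.

No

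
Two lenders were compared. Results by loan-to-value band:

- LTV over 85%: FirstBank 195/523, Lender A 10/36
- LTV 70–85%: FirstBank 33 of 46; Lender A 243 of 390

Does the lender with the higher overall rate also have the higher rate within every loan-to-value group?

LTV over 85%: FirstBank 195/523 = 37.3%, Lender A 10/36 = 27.8% → FirstBank
LTV 70–85%: FirstBank 33/46 = 71.7%, Lender A 243/390 = 62.3% → FirstBank
Overall: FirstBank 228/569 = 40.1%, Lender A 253/426 = 59.4% → Lender A
FirstBank wins each loan-to-value group but Lender A wins overall — the comparison reverses. FirstBank's loans skew toward LTV over 85%, which has a lower base rate.

No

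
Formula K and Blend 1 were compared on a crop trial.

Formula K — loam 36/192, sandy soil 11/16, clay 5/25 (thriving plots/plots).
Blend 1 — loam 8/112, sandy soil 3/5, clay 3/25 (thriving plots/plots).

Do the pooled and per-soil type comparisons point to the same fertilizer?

Loam: Formula K 36/192 = 18.8%, Blend 1 8/112 = 7.1% → Formula K
Sandy soil: Formula K 11/16 = 68.8%, Blend 1 3/5 = 60.0% → Formula K
Clay: Formula K 5/25 = 20.0%, Blend 1 3/25 = 12.0% → Formula K
Overall: Formula K 52/233 = 22.3%, Blend 1 14/142 = 9.9% → Formula K
Formula K wins overall and in every soil group — no reversal.

Yes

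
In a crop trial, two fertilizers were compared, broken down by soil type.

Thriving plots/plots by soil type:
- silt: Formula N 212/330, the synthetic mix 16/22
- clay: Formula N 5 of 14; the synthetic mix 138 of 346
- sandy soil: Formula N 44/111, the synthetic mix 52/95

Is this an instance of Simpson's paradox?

Yes

Silt: Formula N 212/330 = 64.2%, the synthetic mix 16/22 = 72.7% → the synthetic mix
Clay: Formula N 5/14 = 35.7%, the synthetic mix 138/346 = 39.9% → the synthetic mix
Sandy soil: Formula N 44/111 = 39.6%, the synthetic mix 52/95 = 54.7% → the synthetic mix
Overall: Formula N 261/455 = 57.4%, the synthetic mix 206/463 = 44.5% → Formula N
The synthetic mix wins each soil group but Formula N wins overall — the comparison reverses. The synthetic mix's plots skew toward clay, which has a lower base rate.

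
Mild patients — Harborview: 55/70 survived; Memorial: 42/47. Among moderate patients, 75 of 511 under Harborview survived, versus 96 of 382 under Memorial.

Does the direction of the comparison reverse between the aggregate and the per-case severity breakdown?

No

Mild: Harborview 55/70 = 78.6%, Memorial 42/47 = 89.4% → Memorial
Moderate: Harborview 75/511 = 14.7%, Memorial 96/382 = 25.1% → Memorial
Overall: Harborview 130/581 = 22.4%, Memorial 138/429 = 32.2% → Memorial
Memorial wins overall and in every case group — no reversal.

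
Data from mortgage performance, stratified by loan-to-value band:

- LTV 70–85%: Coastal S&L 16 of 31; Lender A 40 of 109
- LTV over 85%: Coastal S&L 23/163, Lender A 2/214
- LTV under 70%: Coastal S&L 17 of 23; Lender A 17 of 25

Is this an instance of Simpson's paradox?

LTV 70–85%: Coastal S&L 16/31 = 51.6%, Lender A 40/109 = 36.7% → Coastal S&L
LTV over 85%: Coastal S&L 23/163 = 14.1%, Lender A 2/214 = 0.9% → Coastal S&L
LTV under 70%: Coastal S&L 17/23 = 73.9%, Lender A 17/25 = 68.0% → Coastal S&L
Overall: Coastal S&L 56/217 = 25.8%, Lender A 59/348 = 17.0% → Coastal S&L
Coastal S&L wins overall and in every loan-to-value group — no reversal.

No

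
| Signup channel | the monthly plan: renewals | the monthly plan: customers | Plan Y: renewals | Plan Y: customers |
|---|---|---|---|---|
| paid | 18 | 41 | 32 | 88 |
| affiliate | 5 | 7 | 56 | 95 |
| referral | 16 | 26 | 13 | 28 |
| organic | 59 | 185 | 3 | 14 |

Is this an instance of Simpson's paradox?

Paid: the monthly plan 18/41 = 43.9%, Plan Y 32/88 = 36.4% → the monthly plan
Affiliate: the monthly plan 5/7 = 71.4%, Plan Y 56/95 = 58.9% → the monthly plan
Referral: the monthly plan 16/26 = 61.5%, Plan Y 13/28 = 46.4% → the monthly plan
Organic: the monthly plan 59/185 = 31.9%, Plan Y 3/14 = 21.4% → the monthly plan
Overall: the monthly plan 98/259 = 37.8%, Plan Y 104/225 = 46.2% → Plan Y
The monthly plan wins each signup group but Plan Y wins overall — the comparison reverses. The monthly plan's customers skew toward organic, which has a lower base rate.

Yes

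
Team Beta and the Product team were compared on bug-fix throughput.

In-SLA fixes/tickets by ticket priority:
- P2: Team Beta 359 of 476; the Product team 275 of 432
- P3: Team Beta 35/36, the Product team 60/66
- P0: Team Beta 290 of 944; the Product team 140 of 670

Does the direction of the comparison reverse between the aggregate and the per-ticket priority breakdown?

P2: Team Beta 359/476 = 75.4%, the Product team 275/432 = 63.7% → Team Beta
P3: Team Beta 35/36 = 97.2%, the Product team 60/66 = 90.9% → Team Beta
P0: Team Beta 290/944 = 30.7%, the Product team 140/670 = 20.9% → Team Beta
Overall: Team Beta 684/1456 = 47.0%, the Product team 475/1168 = 40.7% → Team Beta
Team Beta wins overall and in every ticket group — no reversal.

No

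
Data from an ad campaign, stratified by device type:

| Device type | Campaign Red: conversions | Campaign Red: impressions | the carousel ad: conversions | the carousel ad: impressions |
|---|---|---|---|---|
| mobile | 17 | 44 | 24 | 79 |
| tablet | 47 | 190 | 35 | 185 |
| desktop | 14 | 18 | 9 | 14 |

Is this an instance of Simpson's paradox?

Mobile: Campaign Red 17/44 = 38.6%, the carousel ad 24/79 = 30.4% → Campaign Red
Tablet: Campaign Red 47/190 = 24.7%, the carousel ad 35/185 = 18.9% → Campaign Red
Desktop: Campaign Red 14/18 = 77.8%, the carousel ad 9/14 = 64.3% → Campaign Red
Overall: Campaign Red 78/252 = 31.0%, the carousel ad 68/278 = 24.5% → Campaign Red
Campaign Red wins overall and in every device group — no reversal.

No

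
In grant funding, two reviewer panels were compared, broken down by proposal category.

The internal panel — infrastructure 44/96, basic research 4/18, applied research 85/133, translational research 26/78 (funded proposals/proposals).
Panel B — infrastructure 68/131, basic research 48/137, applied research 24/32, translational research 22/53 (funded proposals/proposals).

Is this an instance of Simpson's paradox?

Yes

Infrastructure: the internal panel 44/96 = 45.8%, Panel B 68/131 = 51.9% → Panel B
Basic research: the internal panel 4/18 = 22.2%, Panel B 48/137 = 35.0% → Panel B
Applied research: the internal panel 85/133 = 63.9%, Panel B 24/32 = 75.0% → Panel B
Translational research: the internal panel 26/78 = 33.3%, Panel B 22/53 = 41.5% → Panel B
Overall: the internal panel 159/325 = 48.9%, Panel B 162/353 = 45.9% → the internal panel
Panel B wins each proposal group but the internal panel wins overall — the comparison reverses. Panel B's proposals skew toward basic research, which has a lower base rate.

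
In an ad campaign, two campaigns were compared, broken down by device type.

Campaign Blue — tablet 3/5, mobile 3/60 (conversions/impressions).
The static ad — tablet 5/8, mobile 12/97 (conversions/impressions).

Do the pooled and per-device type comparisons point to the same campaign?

Yes

Tablet: Campaign Blue 3/5 = 60.0%, the static ad 5/8 = 62.5% → the static ad
Mobile: Campaign Blue 3/60 = 5.0%, the static ad 12/97 = 12.4% → the static ad
Overall: Campaign Blue 6/65 = 9.2%, the static ad 17/105 = 16.2% → the static ad
The static ad wins overall and in every device group — no reversal.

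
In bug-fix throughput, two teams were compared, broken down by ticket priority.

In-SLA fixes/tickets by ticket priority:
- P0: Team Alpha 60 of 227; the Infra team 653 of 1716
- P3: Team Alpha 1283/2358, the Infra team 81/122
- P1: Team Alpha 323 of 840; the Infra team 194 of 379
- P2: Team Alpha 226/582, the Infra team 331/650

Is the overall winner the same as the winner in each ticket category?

No

P0: Team Alpha 60/227 = 26.4%, the Infra team 653/1716 = 38.1% → the Infra team
P3: Team Alpha 1283/2358 = 54.4%, the Infra team 81/122 = 66.4% → the Infra team
P1: Team Alpha 323/840 = 38.5%, the Infra team 194/379 = 51.2% → the Infra team
P2: Team Alpha 226/582 = 38.8%, the Infra team 331/650 = 50.9% → the Infra team
Overall: Team Alpha 1892/4007 = 47.2%, the Infra team 1259/2867 = 43.9% → Team Alpha
The Infra team wins each ticket group but Team Alpha wins overall — the comparison reverses. The Infra team's tickets skew toward P0, which has a lower base rate.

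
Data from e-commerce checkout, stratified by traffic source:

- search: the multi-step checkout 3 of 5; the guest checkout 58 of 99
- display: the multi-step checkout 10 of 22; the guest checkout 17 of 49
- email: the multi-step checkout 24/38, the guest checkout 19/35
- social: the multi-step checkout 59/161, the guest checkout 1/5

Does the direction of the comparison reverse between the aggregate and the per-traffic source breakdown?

Search: the multi-step checkout 3/5 = 60.0%, the guest checkout 58/99 = 58.6% → the multi-step checkout
Display: the multi-step checkout 10/22 = 45.5%, the guest checkout 17/49 = 34.7% → the multi-step checkout
Email: the multi-step checkout 24/38 = 63.2%, the guest checkout 19/35 = 54.3% → the multi-step checkout
Social: the multi-step checkout 59/161 = 36.6%, the guest checkout 1/5 = 20.0% → the multi-step checkout
Overall: the multi-step checkout 96/226 = 42.5%, the guest checkout 95/188 = 50.5% → the guest checkout
The multi-step checkout wins each traffic group but the guest checkout wins overall — the comparison reverses. The multi-step checkout's sessions skew toward social, which has a lower base rate.

Yes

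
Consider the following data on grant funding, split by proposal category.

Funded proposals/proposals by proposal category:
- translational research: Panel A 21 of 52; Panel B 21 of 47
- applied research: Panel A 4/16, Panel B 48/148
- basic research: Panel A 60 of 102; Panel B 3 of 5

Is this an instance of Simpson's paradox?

Yes

Translational research: Panel A 21/52 = 40.4%, Panel B 21/47 = 44.7% → Panel B
Applied research: Panel A 4/16 = 25.0%, Panel B 48/148 = 32.4% → Panel B
Basic research: Panel A 60/102 = 58.8%, Panel B 3/5 = 60.0% → Panel B
Overall: Panel A 85/170 = 50.0%, Panel B 72/200 = 36.0% → Panel A
Panel B wins each proposal group but Panel A wins overall — the comparison reverses. Panel B's proposals skew toward applied research, which has a lower base rate.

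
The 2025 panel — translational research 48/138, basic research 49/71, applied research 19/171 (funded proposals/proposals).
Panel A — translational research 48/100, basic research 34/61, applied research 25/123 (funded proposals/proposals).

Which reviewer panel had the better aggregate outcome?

Panel A

Translational research: the 2025 panel 48/138 = 34.8%, Panel A 48/100 = 48.0% → Panel A
Basic research: the 2025 panel 49/71 = 69.0%, Panel A 34/61 = 55.7% → the 2025 panel
Applied research: the 2025 panel 19/171 = 11.1%, Panel A 25/123 = 20.3% → Panel A
Overall: the 2025 panel 116/380 = 30.5%, Panel A 107/284 = 37.7% → Panel A
(Neither sweeps every proposal group, but Panel A has the higher pooled rate.)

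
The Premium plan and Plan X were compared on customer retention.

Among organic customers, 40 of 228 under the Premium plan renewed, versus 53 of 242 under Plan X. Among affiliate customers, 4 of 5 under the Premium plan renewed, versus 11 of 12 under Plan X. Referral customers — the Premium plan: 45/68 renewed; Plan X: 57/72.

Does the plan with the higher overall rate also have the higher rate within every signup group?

Organic: the Premium plan 40/228 = 17.5%, Plan X 53/242 = 21.9% → Plan X
Affiliate: the Premium plan 4/5 = 80.0%, Plan X 11/12 = 91.7% → Plan X
Referral: the Premium plan 45/68 = 66.2%, Plan X 57/72 = 79.2% → Plan X
Overall: the Premium plan 89/301 = 29.6%, Plan X 121/326 = 37.1% → Plan X
Plan X wins overall and in every signup group — no reversal.

Yes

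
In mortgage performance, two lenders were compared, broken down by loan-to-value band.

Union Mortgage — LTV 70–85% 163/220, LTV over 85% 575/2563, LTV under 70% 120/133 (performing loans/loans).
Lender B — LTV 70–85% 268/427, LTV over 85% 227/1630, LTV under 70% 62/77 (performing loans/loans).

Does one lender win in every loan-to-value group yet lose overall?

No

LTV 70–85%: Union Mortgage 163/220 = 74.1%, Lender B 268/427 = 62.8% → Union Mortgage
LTV over 85%: Union Mortgage 575/2563 = 22.4%, Lender B 227/1630 = 13.9% → Union Mortgage
LTV under 70%: Union Mortgage 120/133 = 90.2%, Lender B 62/77 = 80.5% → Union Mortgage
Overall: Union Mortgage 858/2916 = 29.4%, Lender B 557/2134 = 26.1% → Union Mortgage
Union Mortgage wins overall and in every loan-to-value group — no reversal.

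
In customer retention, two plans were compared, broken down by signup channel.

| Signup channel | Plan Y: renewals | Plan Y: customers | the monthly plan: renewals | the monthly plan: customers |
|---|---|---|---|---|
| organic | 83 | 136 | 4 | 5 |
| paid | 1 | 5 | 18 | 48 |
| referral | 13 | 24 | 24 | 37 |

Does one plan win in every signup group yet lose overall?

Organic: Plan Y 83/136 = 61.0%, the monthly plan 4/5 = 80.0% → the monthly plan
Paid: Plan Y 1/5 = 20.0%, the monthly plan 18/48 = 37.5% → the monthly plan
Referral: Plan Y 13/24 = 54.2%, the monthly plan 24/37 = 64.9% → the monthly plan
Overall: Plan Y 97/165 = 58.8%, the monthly plan 46/90 = 51.1% → Plan Y
The monthly plan wins each signup group but Plan Y wins overall — the comparison reverses. The monthly plan's customers skew toward paid, which has a lower base rate.

Yes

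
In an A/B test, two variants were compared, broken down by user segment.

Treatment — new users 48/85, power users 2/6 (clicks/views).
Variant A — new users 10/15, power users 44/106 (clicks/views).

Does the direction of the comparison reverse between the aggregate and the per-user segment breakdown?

New users: Treatment 48/85 = 56.5%, Variant A 10/15 = 66.7% → Variant A
Power users: Treatment 2/6 = 33.3%, Variant A 44/106 = 41.5% → Variant A
Overall: Treatment 50/91 = 54.9%, Variant A 54/121 = 44.6% → Treatment
Variant A wins each user group but Treatment wins overall — the comparison reverses. Variant A's views skew toward power users, which has a lower base rate.

Yes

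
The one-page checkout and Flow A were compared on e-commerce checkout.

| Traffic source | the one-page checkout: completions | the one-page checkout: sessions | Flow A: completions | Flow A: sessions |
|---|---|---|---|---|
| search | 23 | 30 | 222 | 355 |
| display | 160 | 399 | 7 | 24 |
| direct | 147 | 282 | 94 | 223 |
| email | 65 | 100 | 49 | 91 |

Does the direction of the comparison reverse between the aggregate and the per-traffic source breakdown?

Yes

Search: the one-page checkout 23/30 = 76.7%, Flow A 222/355 = 62.5% → the one-page checkout
Display: the one-page checkout 160/399 = 40.1%, Flow A 7/24 = 29.2% → the one-page checkout
Direct: the one-page checkout 147/282 = 52.1%, Flow A 94/223 = 42.2% → the one-page checkout
Email: the one-page checkout 65/100 = 65.0%, Flow A 49/91 = 53.8% → the one-page checkout
Overall: the one-page checkout 395/811 = 48.7%, Flow A 372/693 = 53.7% → Flow A
The one-page checkout wins each traffic group but Flow A wins overall — the comparison reverses. The one-page checkout's sessions skew toward display, which has a lower base rate.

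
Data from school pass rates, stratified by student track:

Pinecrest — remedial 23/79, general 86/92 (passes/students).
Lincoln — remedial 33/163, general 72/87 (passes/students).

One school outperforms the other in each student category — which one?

Pinecrest

Remedial: Pinecrest 23/79 = 29.1%, Lincoln 33/163 = 20.2% → Pinecrest
General: Pinecrest 86/92 = 93.5%, Lincoln 72/87 = 82.8% → Pinecrest
Pinecrest has the higher rate in both groups.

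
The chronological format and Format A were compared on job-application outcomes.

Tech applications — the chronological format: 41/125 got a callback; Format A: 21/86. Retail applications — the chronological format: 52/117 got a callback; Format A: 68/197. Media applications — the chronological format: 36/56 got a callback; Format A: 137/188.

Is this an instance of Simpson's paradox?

Tech: the chronological format 41/125 = 32.8%, Format A 21/86 = 24.4% → the chronological format
Retail: the chronological format 52/117 = 44.4%, Format A 68/197 = 34.5% → the chronological format
Media: the chronological format 36/56 = 64.3%, Format A 137/188 = 72.9% → Format A
Overall: the chronological format 129/298 = 43.3%, Format A 226/471 = 48.0% → Format A
Neither sweeps: the chronological format wins 2 of 3 groups, Format A wins 1. Format A wins overall but not every group — no Simpson reversal.

No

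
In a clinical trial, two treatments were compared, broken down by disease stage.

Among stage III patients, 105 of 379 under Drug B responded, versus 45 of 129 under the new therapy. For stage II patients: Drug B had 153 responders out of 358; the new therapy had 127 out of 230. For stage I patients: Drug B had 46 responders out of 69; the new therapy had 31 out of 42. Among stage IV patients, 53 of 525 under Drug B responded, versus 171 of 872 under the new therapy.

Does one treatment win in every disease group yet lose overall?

Stage III: Drug B 105/379 = 27.7%, the new therapy 45/129 = 34.9% → the new therapy
Stage II: Drug B 153/358 = 42.7%, the new therapy 127/230 = 55.2% → the new therapy
Stage I: Drug B 46/69 = 66.7%, the new therapy 31/42 = 73.8% → the new therapy
Stage IV: Drug B 53/525 = 10.1%, the new therapy 171/872 = 19.6% → the new therapy
Overall: Drug B 357/1331 = 26.8%, the new therapy 374/1273 = 29.4% → the new therapy
The new therapy wins overall and in every disease group — no reversal.

No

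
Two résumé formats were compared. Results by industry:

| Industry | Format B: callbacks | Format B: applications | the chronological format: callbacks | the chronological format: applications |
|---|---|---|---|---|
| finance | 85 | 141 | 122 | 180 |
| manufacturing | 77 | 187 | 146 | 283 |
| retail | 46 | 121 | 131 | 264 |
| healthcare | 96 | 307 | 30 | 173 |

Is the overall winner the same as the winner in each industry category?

Finance: Format B 85/141 = 60.3%, the chronological format 122/180 = 67.8% → the chronological format
Manufacturing: Format B 77/187 = 41.2%, the chronological format 146/283 = 51.6% → the chronological format
Retail: Format B 46/121 = 38.0%, the chronological format 131/264 = 49.6% → the chronological format
Healthcare: Format B 96/307 = 31.3%, the chronological format 30/173 = 17.3% → Format B
Overall: Format B 304/756 = 40.2%, the chronological format 429/900 = 47.7% → the chronological format
Neither sweeps: Format B wins 1 of 4 groups, the chronological format wins 3. The chronological format wins overall but not every group — no Simpson reversal.

No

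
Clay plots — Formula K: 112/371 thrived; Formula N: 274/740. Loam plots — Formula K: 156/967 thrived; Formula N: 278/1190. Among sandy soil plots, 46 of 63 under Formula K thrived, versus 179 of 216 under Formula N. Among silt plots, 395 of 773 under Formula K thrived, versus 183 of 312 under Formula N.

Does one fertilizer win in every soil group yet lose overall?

No

Clay: Formula K 112/371 = 30.2%, Formula N 274/740 = 37.0% → Formula N
Loam: Formula K 156/967 = 16.1%, Formula N 278/1190 = 23.4% → Formula N
Sandy soil: Formula K 46/63 = 73.0%, Formula N 179/216 = 82.9% → Formula N
Silt: Formula K 395/773 = 51.1%, Formula N 183/312 = 58.7% → Formula N
Overall: Formula K 709/2174 = 32.6%, Formula N 914/2458 = 37.2% → Formula N
Formula N wins overall and in every soil group — no reversal.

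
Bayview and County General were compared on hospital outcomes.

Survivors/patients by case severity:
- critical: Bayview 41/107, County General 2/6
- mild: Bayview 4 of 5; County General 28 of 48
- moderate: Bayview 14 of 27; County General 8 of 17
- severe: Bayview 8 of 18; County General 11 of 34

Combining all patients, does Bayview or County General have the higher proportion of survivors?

County General

Critical: Bayview 41/107 = 38.3%, County General 2/6 = 33.3% → Bayview
Mild: Bayview 4/5 = 80.0%, County General 28/48 = 58.3% → Bayview
Moderate: Bayview 14/27 = 51.9%, County General 8/17 = 47.1% → Bayview
Severe: Bayview 8/18 = 44.4%, County General 11/34 = 32.4% → Bayview
Overall: Bayview 67/157 = 42.7%, County General 49/105 = 46.7% → County General
(Bayview wins every case group but County General wins overall — Bayview's patients skew toward the low-rate critical group.)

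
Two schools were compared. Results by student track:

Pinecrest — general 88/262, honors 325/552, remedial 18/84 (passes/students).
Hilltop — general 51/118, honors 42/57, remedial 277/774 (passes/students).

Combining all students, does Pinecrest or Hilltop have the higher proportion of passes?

Pinecrest

General: Pinecrest 88/262 = 33.6%, Hilltop 51/118 = 43.2% → Hilltop
Honors: Pinecrest 325/552 = 58.9%, Hilltop 42/57 = 73.7% → Hilltop
Remedial: Pinecrest 18/84 = 21.4%, Hilltop 277/774 = 35.8% → Hilltop
Overall: Pinecrest 431/898 = 48.0%, Hilltop 370/949 = 39.0% → Pinecrest
(Hilltop wins every student group but Pinecrest wins overall — Hilltop's students skew toward the low-rate remedial group.)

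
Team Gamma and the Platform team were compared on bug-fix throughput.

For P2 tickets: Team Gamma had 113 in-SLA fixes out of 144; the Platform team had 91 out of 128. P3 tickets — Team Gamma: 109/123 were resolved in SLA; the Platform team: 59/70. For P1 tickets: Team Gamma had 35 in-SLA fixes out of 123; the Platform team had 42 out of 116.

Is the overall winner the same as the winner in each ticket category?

P2: Team Gamma 113/144 = 78.5%, the Platform team 91/128 = 71.1% → Team Gamma
P3: Team Gamma 109/123 = 88.6%, the Platform team 59/70 = 84.3% → Team Gamma
P1: Team Gamma 35/123 = 28.5%, the Platform team 42/116 = 36.2% → the Platform team
Overall: Team Gamma 257/390 = 65.9%, the Platform team 192/314 = 61.1% → Team Gamma
Neither sweeps: Team Gamma wins 2 of 3 groups, the Platform team wins 1. Team Gamma wins overall but not every group — no Simpson reversal.

No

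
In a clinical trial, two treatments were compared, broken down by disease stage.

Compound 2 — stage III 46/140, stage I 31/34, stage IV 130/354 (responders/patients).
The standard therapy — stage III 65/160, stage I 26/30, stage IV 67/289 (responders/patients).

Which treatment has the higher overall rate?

Stage III: Compound 2 46/140 = 32.9%, the standard therapy 65/160 = 40.6% → the standard therapy
Stage I: Compound 2 31/34 = 91.2%, the standard therapy 26/30 = 86.7% → Compound 2
Stage IV: Compound 2 130/354 = 36.7%, the standard therapy 67/289 = 23.2% → Compound 2
Overall: Compound 2 207/528 = 39.2%, the standard therapy 158/479 = 33.0% → Compound 2
(Neither sweeps every disease group, but Compound 2 has the higher pooled rate.)

Compound 2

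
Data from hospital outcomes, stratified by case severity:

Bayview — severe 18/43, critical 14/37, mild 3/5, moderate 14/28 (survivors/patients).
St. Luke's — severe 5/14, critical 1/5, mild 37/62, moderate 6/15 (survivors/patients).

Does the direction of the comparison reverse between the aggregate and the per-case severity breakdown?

Yes

Severe: Bayview 18/43 = 41.9%, St. Luke's 5/14 = 35.7% → Bayview
Critical: Bayview 14/37 = 37.8%, St. Luke's 1/5 = 20.0% → Bayview
Mild: Bayview 3/5 = 60.0%, St. Luke's 37/62 = 59.7% → Bayview
Moderate: Bayview 14/28 = 50.0%, St. Luke's 6/15 = 40.0% → Bayview
Overall: Bayview 49/113 = 43.4%, St. Luke's 49/96 = 51.0% → St. Luke's
Bayview wins each case group but St. Luke's wins overall — the comparison reverses. Bayview's patients skew toward critical, which has a lower base rate.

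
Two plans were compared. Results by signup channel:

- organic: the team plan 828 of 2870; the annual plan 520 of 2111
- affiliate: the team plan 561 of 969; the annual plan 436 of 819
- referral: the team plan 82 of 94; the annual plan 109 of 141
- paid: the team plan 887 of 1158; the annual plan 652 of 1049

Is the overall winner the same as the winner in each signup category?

Organic: the team plan 828/2870 = 28.9%, the annual plan 520/2111 = 24.6% → the team plan
Affiliate: the team plan 561/969 = 57.9%, the annual plan 436/819 = 53.2% → the team plan
Referral: the team plan 82/94 = 87.2%, the annual plan 109/141 = 77.3% → the team plan
Paid: the team plan 887/1158 = 76.6%, the annual plan 652/1049 = 62.2% → the team plan
Overall: the team plan 2358/5091 = 46.3%, the annual plan 1717/4120 = 41.7% → the team plan
The team plan wins overall and in every signup group — no reversal.

Yes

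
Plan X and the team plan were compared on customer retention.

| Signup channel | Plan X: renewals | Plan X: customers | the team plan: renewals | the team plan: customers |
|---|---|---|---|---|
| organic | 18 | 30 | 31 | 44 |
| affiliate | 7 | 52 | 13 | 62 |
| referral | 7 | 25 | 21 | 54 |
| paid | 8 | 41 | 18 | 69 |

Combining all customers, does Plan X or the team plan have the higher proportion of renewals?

Organic: Plan X 18/30 = 60.0%, the team plan 31/44 = 70.5% → the team plan
Affiliate: Plan X 7/52 = 13.5%, the team plan 13/62 = 21.0% → the team plan
Referral: Plan X 7/25 = 28.0%, the team plan 21/54 = 38.9% → the team plan
Paid: Plan X 8/41 = 19.5%, the team plan 18/69 = 26.1% → the team plan
Overall: Plan X 40/148 = 27.0%, the team plan 83/229 = 36.2% → the team plan

the team plan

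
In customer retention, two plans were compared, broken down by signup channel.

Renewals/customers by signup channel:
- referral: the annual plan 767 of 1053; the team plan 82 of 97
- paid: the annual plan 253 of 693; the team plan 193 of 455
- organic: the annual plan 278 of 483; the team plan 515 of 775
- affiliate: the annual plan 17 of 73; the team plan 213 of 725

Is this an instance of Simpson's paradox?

Yes

Referral: the annual plan 767/1053 = 72.8%, the team plan 82/97 = 84.5% → the team plan
Paid: the annual plan 253/693 = 36.5%, the team plan 193/455 = 42.4% → the team plan
Organic: the annual plan 278/483 = 57.6%, the team plan 515/775 = 66.5% → the team plan
Affiliate: the annual plan 17/73 = 23.3%, the team plan 213/725 = 29.4% → the team plan
Overall: the annual plan 1315/2302 = 57.1%, the team plan 1003/2052 = 48.9% → the annual plan
The team plan wins each signup group but the annual plan wins overall — the comparison reverses. The team plan's customers skew toward affiliate, which has a lower base rate.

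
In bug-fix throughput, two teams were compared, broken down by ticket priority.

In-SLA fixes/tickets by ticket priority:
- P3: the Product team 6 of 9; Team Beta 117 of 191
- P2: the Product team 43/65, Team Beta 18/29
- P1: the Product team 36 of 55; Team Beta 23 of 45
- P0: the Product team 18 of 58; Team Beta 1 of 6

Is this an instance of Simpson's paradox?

P3: the Product team 6/9 = 66.7%, Team Beta 117/191 = 61.3% → the Product team
P2: the Product team 43/65 = 66.2%, Team Beta 18/29 = 62.1% → the Product team
P1: the Product team 36/55 = 65.5%, Team Beta 23/45 = 51.1% → the Product team
P0: the Product team 18/58 = 31.0%, Team Beta 1/6 = 16.7% → the Product team
Overall: the Product team 103/187 = 55.1%, Team Beta 159/271 = 58.7% → Team Beta
The Product team wins each ticket group but Team Beta wins overall — the comparison reverses. The Product team's tickets skew toward P0, which has a lower base rate.

Yes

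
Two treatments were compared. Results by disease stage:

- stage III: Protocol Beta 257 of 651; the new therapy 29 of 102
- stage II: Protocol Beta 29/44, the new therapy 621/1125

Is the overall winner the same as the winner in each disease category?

Stage III: Protocol Beta 257/651 = 39.5%, the new therapy 29/102 = 28.4% → Protocol Beta
Stage II: Protocol Beta 29/44 = 65.9%, the new therapy 621/1125 = 55.2% → Protocol Beta
Overall: Protocol Beta 286/695 = 41.2%, the new therapy 650/1227 = 53.0% → the new therapy
Protocol Beta wins each disease group but the new therapy wins overall — the comparison reverses. Protocol Beta's patients skew toward stage III, which has a lower base rate.

No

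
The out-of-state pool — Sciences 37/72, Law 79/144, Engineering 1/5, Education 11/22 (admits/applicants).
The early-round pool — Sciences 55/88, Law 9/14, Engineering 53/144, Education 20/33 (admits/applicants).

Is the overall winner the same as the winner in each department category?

No

Sciences: the out-of-state pool 37/72 = 51.4%, the early-round pool 55/88 = 62.5% → the early-round pool
Law: the out-of-state pool 79/144 = 54.9%, the early-round pool 9/14 = 64.3% → the early-round pool
Engineering: the out-of-state pool 1/5 = 20.0%, the early-round pool 53/144 = 36.8% → the early-round pool
Education: the out-of-state pool 11/22 = 50.0%, the early-round pool 20/33 = 60.6% → the early-round pool
Overall: the out-of-state pool 128/243 = 52.7%, the early-round pool 137/279 = 49.1% → the out-of-state pool
The early-round pool wins each department group but the out-of-state pool wins overall — the comparison reverses. The early-round pool's applicants skew toward Engineering, which has a lower base rate.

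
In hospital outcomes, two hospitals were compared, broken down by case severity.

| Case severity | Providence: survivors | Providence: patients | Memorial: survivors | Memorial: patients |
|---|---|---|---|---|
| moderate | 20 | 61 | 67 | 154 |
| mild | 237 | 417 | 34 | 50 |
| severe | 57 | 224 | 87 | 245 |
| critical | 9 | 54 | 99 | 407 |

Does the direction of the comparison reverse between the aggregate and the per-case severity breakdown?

Moderate: Providence 20/61 = 32.8%, Memorial 67/154 = 43.5% → Memorial
Mild: Providence 237/417 = 56.8%, Memorial 34/50 = 68.0% → Memorial
Severe: Providence 57/224 = 25.4%, Memorial 87/245 = 35.5% → Memorial
Critical: Providence 9/54 = 16.7%, Memorial 99/407 = 24.3% → Memorial
Overall: Providence 323/756 = 42.7%, Memorial 287/856 = 33.5% → Providence
Memorial wins each case group but Providence wins overall — the comparison reverses. Memorial's patients skew toward critical, which has a lower base rate.

Yes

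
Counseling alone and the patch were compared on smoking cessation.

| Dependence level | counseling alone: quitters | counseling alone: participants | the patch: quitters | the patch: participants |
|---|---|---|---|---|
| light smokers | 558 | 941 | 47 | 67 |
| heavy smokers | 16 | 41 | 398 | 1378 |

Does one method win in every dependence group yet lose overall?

No

Light smokers: counseling alone 558/941 = 59.3%, the patch 47/67 = 70.1% → the patch
Heavy smokers: counseling alone 16/41 = 39.0%, the patch 398/1378 = 28.9% → counseling alone
Overall: counseling alone 574/982 = 58.5%, the patch 445/1445 = 30.8% → counseling alone
Neither sweeps: counseling alone wins 1 of 2 groups, the patch wins 1. Counseling alone wins overall but not every group — no Simpson reversal.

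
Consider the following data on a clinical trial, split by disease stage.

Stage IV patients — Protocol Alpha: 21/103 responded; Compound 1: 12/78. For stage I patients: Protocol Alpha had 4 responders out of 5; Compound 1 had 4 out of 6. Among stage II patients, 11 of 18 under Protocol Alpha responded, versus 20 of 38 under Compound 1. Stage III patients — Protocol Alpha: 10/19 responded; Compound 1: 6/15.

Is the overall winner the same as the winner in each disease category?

Yes

Stage IV: Protocol Alpha 21/103 = 20.4%, Compound 1 12/78 = 15.4% → Protocol Alpha
Stage I: Protocol Alpha 4/5 = 80.0%, Compound 1 4/6 = 66.7% → Protocol Alpha
Stage II: Protocol Alpha 11/18 = 61.1%, Compound 1 20/38 = 52.6% → Protocol Alpha
Stage III: Protocol Alpha 10/19 = 52.6%, Compound 1 6/15 = 40.0% → Protocol Alpha
Overall: Protocol Alpha 46/145 = 31.7%, Compound 1 42/137 = 30.7% → Protocol Alpha
Protocol Alpha wins overall and in every disease group — no reversal.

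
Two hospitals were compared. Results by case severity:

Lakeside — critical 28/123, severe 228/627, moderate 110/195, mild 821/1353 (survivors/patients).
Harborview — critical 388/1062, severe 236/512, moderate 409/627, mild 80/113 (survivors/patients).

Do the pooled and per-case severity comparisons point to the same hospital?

No

Critical: Lakeside 28/123 = 22.8%, Harborview 388/1062 = 36.5% → Harborview
Severe: Lakeside 228/627 = 36.4%, Harborview 236/512 = 46.1% → Harborview
Moderate: Lakeside 110/195 = 56.4%, Harborview 409/627 = 65.2% → Harborview
Mild: Lakeside 821/1353 = 60.7%, Harborview 80/113 = 70.8% → Harborview
Overall: Lakeside 1187/2298 = 51.7%, Harborview 1113/2314 = 48.1% → Lakeside
Harborview wins each case group but Lakeside wins overall — the comparison reverses. Harborview's patients skew toward critical, which has a lower base rate.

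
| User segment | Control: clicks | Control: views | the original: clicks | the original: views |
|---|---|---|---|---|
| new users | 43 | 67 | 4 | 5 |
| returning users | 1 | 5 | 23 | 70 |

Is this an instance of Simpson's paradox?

Yes

New users: Control 43/67 = 64.2%, the original 4/5 = 80.0% → the original
Returning users: Control 1/5 = 20.0%, the original 23/70 = 32.9% → the original
Overall: Control 44/72 = 61.1%, the original 27/75 = 36.0% → Control
The original wins each user group but Control wins overall — the comparison reverses. The original's views skew toward returning users, which has a lower base rate.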